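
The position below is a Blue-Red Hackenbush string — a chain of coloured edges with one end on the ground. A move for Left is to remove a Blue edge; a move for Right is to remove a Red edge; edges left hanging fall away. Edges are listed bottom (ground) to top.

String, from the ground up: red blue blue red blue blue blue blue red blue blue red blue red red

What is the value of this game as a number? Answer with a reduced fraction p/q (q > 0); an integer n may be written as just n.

-4247/16384

Recurse on prefixes of the 15-edge string red blue blue red blue blue blue blue red blue blue red blue red red:
edge 1 of 15 (red): { · | 0 } = -1
edge 2 of 15 (blue): { -1 | 0 } = -1/2
edge 3 of 15 (blue): { -1; -1/2 | 0 } = -1/4
edge 4 of 15 (red): { -1; -1/2 | -1/4; 0 } = -3/8
edge 5 of 15 (blue): { -1; -1/2; -3/8 | -1/4; 0 } = -5/16
edge 6 of 15 (blue): { -1; -1/2; -3/8; -5/16 | -1/4; 0 } = -9/32
edge 7 of 15 (blue): { -1; -1/2; -3/8; -5/16; -9/32 | -1/4; 0 } = -17/64
edge 8 of 15 (blue): { -1; -1/2; -3/8; -5/16; -9/32; -17/64 | -1/4; 0 } = -33/128
edge 9 of 15 (red): { -1; -1/2; -3/8; -5/16; -9/32; -17/64 | -33/128; -1/4; 0 } = -67/256
edge 10 of 15 (blue): { -1; -1/2; -3/8; -5/16; -9/32; -17/64; -67/256 | -33/128; -1/4; 0 } = -133/512
edge 11 of 15 (blue): { -1; -1/2; -3/8; -5/16; -9/32; -17/64; -67/256; -133/512 | -33/128; -1/4; 0 } = -265/1024
edge 12 of 15 (red): { -1; -1/2; -3/8; -5/16; -9/32; -17/64; -67/256; -133/512 | -265/1024; -33/128; -1/4; 0 } = -531/2048
edge 13 of 15 (blue): { -1; -1/2; -3/8; -5/16; -9/32; -17/64; -67/256; -133/512; -531/2048 | -265/1024; -33/128; -1/4; 0 } = -1061/4096
edge 14 of 15 (red): { -1; -1/2; -3/8; -5/16; -9/32; -17/64; -67/256; -133/512; -531/2048 | -1061/4096; -265/1024; -33/128; -1/4; 0 } = -2123/8192
edge 15 of 15 (red): { -1; -1/2; -3/8; -5/16; -9/32; -17/64; -67/256; -133/512; -531/2048 | -2123/8192; -1061/4096; -265/1024; -33/128; -1/4; 0 } = -4247/16384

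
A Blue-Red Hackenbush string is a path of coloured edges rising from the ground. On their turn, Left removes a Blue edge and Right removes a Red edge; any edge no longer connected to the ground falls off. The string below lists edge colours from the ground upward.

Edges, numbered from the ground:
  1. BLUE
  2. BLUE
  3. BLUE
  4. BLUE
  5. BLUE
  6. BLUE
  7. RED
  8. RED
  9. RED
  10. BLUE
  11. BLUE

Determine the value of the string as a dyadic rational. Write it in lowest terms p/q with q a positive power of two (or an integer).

167/32

1 of 11 · B · max L 0 · min R +∞ => 1
2 of 11 · BB · max L 1 · min R +∞ => 2
3 of 11 · BBB · max L 2 · min R +∞ => 3
4 of 11 · BBBB · max L 3 · min R +∞ => 4
5 of 11 · BBBBB · max L 4 · min R +∞ => 5
6 of 11 · BBBBBB · max L 5 · min R +∞ => 6
7 of 11 · BBBBBBR · max L 5 · min R 6 => 11/2
8 of 11 · BBBBBBRR · max L 5 · min R 11/2 => 21/4
9 of 11 · BBBBBBRRR · max L 5 · min R 21/4 => 41/8
10 of 11 · BBBBBBRRRB · max L 41/8 · min R 21/4 => 83/16
11 of 11 · BBBBBBRRRBB · max L 83/16 · min R 21/4 => 167/32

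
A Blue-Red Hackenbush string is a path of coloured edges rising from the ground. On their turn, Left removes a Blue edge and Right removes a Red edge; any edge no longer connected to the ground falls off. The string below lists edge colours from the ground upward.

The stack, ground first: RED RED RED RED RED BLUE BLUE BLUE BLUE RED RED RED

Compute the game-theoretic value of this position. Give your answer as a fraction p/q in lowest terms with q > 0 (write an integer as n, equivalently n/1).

Recurse on prefixes of the 12-edge string RED RED RED RED RED BLUE BLUE BLUE BLUE RED RED RED:
R: Left { none }, Right { 0 } -> simplest -1
RR: Left { none }, Right { -1 0 } -> simplest -2
RRR: Left { none }, Right { -2 -1 0 } -> simplest -3
RRRR: Left { none }, Right { -3 -2 -1 0 } -> simplest -4
RRRRR: Left { none }, Right { -4 -3 -2 -1 0 } -> simplest -5
RRRRRB: Left { -5 }, Right { -4 -3 -2 -1 0 } -> simplest -9/2
RRRRRBB: Left { -5 -9/2 }, Right { -4 -3 -2 -1 0 } -> simplest -17/4
RRRRRBBB: Left { -5 -9/2 -17/4 }, Right { -4 -3 -2 -1 0 } -> simplest -33/8
RRRRRBBBB: Left { -5 -9/2 -17/4 -33/8 }, Right { -4 -3 -2 -1 0 } -> simplest -65/16
RRRRRBBBBR: Left { -5 -9/2 -17/4 -33/8 }, Right { -65/16 -4 -3 -2 -1 0 } -> simplest -131/32
RRRRRBBBBRR: Left { -5 -9/2 -17/4 -33/8 }, Right { -131/32 -65/16 -4 -3 -2 -1 0 } -> simplest -263/64
RRRRRBBBBRRR: Left { -5 -9/2 -17/4 -33/8 }, Right { -263/64 -131/32 -65/16 -4 -3 -2 -1 0 } -> simplest -527/128

-527/128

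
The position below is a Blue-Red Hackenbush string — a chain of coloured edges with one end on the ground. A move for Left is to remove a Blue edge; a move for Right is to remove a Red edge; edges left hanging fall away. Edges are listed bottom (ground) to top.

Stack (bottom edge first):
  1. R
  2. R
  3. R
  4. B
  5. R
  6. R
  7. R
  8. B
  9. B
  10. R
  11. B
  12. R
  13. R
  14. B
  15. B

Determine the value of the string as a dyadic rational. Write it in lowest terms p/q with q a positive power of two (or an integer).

step 1: add R to get R; options L={ · } R={ 0 } → -1
step 2: add R to get RR; options L={ · } R={ -1; 0 } → -2
step 3: add R to get RRR; options L={ · } R={ -2; -1; 0 } → -3
step 4: add B to get RRRB; options L={ -3 } R={ -2; -1; 0 } → -5/2
step 5: add R to get RRRBR; options L={ -3 } R={ -5/2; -2; -1; 0 } → -11/4
step 6: add R to get RRRBRR; options L={ -3 } R={ -11/4; -5/2; -2; -1; 0 } → -23/8
step 7: add R to get RRRBRRR; options L={ -3 } R={ -23/8; -11/4; -5/2; -2; -1; 0 } → -47/16
step 8: add B to get RRRBRRRB; options L={ -3; -47/16 } R={ -23/8; -11/4; -5/2; -2; -1; 0 } → -93/32
step 9: add B to get RRRBRRRBB; options L={ -3; -47/16; -93/32 } R={ -23/8; -11/4; -5/2; -2; -1; 0 } → -185/64
step 10: add R to get RRRBRRRBBR; options L={ -3; -47/16; -93/32 } R={ -185/64; -23/8; -11/4; -5/2; -2; -1; 0 } → -371/128
step 11: add B to get RRRBRRRBBRB; options L={ -3; -47/16; -93/32; -371/128 } R={ -185/64; -23/8; -11/4; -5/2; -2; -1; 0 } → -741/256
step 12: add R to get RRRBRRRBBRBR; options L={ -3; -47/16; -93/32; -371/128 } R={ -741/256; -185/64; -23/8; -11/4; -5/2; -2; -1; 0 } → -1483/512
step 13: add R to get RRRBRRRBBRBRR; options L={ -3; -47/16; -93/32; -371/128 } R={ -1483/512; -741/256; -185/64; -23/8; -11/4; -5/2; -2; -1; 0 } → -2967/1024
step 14: add B to get RRRBRRRBBRBRRB; options L={ -3; -47/16; -93/32; -371/128; -2967/1024 } R={ -1483/512; -741/256; -185/64; -23/8; -11/4; -5/2; -2; -1; 0 } → -5933/2048
step 15: add B to get RRRBRRRBBRBRRBB; options L={ -3; -47/16; -93/32; -371/128; -2967/1024; -5933/2048 } R={ -1483/512; -741/256; -185/64; -23/8; -11/4; -5/2; -2; -1; 0 } → -11865/4096

-11865/4096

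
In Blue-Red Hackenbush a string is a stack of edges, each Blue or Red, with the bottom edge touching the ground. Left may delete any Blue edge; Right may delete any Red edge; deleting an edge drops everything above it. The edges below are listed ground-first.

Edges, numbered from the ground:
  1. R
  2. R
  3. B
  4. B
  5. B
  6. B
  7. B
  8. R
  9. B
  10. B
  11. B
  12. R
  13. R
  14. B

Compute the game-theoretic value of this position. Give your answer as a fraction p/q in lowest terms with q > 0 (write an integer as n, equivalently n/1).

-4237/4096

1 of 14 · R · max L −∞ · min R 0 so -1
2 of 14 · RR · max L −∞ · min R -1 so -2
3 of 14 · RRB · max L -2 · min R -1 so -3/2
4 of 14 · RRBB · max L -3/2 · min R -1 so -5/4
5 of 14 · RRBBB · max L -5/4 · min R -1 so -9/8
6 of 14 · RRBBBB · max L -9/8 · min R -1 so -17/16
7 of 14 · RRBBBBB · max L -17/16 · min R -1 so -33/32
8 of 14 · RRBBBBBR · max L -17/16 · min R -33/32 so -67/64
9 of 14 · RRBBBBBRB · max L -67/64 · min R -33/32 so -133/128
10 of 14 · RRBBBBBRBB · max L -133/128 · min R -33/32 so -265/256
11 of 14 · RRBBBBBRBBB · max L -265/256 · min R -33/32 so -529/512
12 of 14 · RRBBBBBRBBBR · max L -265/256 · min R -529/512 so -1059/1024
13 of 14 · RRBBBBBRBBBRR · max L -265/256 · min R -1059/1024 so -2119/2048
14 of 14 · RRBBBBBRBBBRRB · max L -2119/2048 · min R -1059/1024 so -4237/4096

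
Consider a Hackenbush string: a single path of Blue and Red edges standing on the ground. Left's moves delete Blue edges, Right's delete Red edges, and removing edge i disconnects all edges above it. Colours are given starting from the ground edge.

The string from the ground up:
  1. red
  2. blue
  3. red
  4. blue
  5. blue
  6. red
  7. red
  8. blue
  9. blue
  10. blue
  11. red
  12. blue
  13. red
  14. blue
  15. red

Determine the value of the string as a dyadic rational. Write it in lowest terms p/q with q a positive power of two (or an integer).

-9771/16384

Prefix values for red blue red blue blue red red blue blue blue red blue red blue red via {L|R} + simplicity:
step 1: add red to get r; options L={ none } R={ 0 } -> -1
step 2: add blue to get rb; options L={ -1 } R={ 0 } -> -1/2
step 3: add red to get rbr; options L={ -1 } R={ -1/2 0 } -> -3/4
step 4: add blue to get rbrb; options L={ -1 -3/4 } R={ -1/2 0 } -> -5/8
step 5: add blue to get rbrbb; options L={ -1 -3/4 -5/8 } R={ -1/2 0 } -> -9/16
step 6: add red to get rbrbbr; options L={ -1 -3/4 -5/8 } R={ -9/16 -1/2 0 } -> -19/32
step 7: add red to get rbrbbrr; options L={ -1 -3/4 -5/8 } R={ -19/32 -9/16 -1/2 0 } -> -39/64
step 8: add blue to get rbrbbrrb; options L={ -1 -3/4 -5/8 -39/64 } R={ -19/32 -9/16 -1/2 0 } -> -77/128
step 9: add blue to get rbrbbrrbb; options L={ -1 -3/4 -5/8 -39/64 -77/128 } R={ -19/32 -9/16 -1/2 0 } -> -153/256
step 10: add blue to get rbrbbrrbbb; options L={ -1 -3/4 -5/8 -39/64 -77/128 -153/256 } R={ -19/32 -9/16 -1/2 0 } -> -305/512
step 11: add red to get rbrbbrrbbbr; options L={ -1 -3/4 -5/8 -39/64 -77/128 -153/256 } R={ -305/512 -19/32 -9/16 -1/2 0 } -> -611/1024
step 12: add blue to get rbrbbrrbbbrb; options L={ -1 -3/4 -5/8 -39/64 -77/128 -153/256 -611/1024 } R={ -305/512 -19/32 -9/16 -1/2 0 } -> -1221/2048
step 13: add red to get rbrbbrrbbbrbr; options L={ -1 -3/4 -5/8 -39/64 -77/128 -153/256 -611/1024 } R={ -1221/2048 -305/512 -19/32 -9/16 -1/2 0 } -> -2443/4096
step 14: add blue to get rbrbbrrbbbrbrb; options L={ -1 -3/4 -5/8 -39/64 -77/128 -153/256 -611/1024 -2443/4096 } R={ -1221/2048 -305/512 -19/32 -9/16 -1/2 0 } -> -4885/8192
step 15: add red to get rbrbbrrbbbrbrbr; options L={ -1 -3/4 -5/8 -39/64 -77/128 -153/256 -611/1024 -2443/4096 } R={ -4885/8192 -1221/2048 -305/512 -19/32 -9/16 -1/2 0 } -> -9771/16384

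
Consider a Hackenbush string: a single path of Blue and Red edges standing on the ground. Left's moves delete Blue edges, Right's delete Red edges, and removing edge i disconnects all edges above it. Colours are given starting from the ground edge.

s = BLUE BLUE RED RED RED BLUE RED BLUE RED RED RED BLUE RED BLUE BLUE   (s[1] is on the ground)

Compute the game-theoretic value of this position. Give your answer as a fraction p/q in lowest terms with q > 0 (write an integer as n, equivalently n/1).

9495/8192

Build value(s[:k]) for k = 1..15, string s = BLUE BLUE RED RED RED BLUE RED BLUE RED RED RED BLUE RED BLUE BLUE.
1 of 15 · B · max L 0 · min R +∞ so 1
2 of 15 · BB · max L 1 · min R +∞ so 2
3 of 15 · BBR · max L 1 · min R 2 so 3/2
4 of 15 · BBRR · max L 1 · min R 3/2 so 5/4
5 of 15 · BBRRR · max L 1 · min R 5/4 so 9/8
6 of 15 · BBRRRB · max L 9/8 · min R 5/4 so 19/16
7 of 15 · BBRRRBR · max L 9/8 · min R 19/16 so 37/32
8 of 15 · BBRRRBRB · max L 37/32 · min R 19/16 so 75/64
9 of 15 · BBRRRBRBR · max L 37/32 · min R 75/64 so 149/128
10 of 15 · BBRRRBRBRR · max L 37/32 · min R 149/128 so 297/256
11 of 15 · BBRRRBRBRRR · max L 37/32 · min R 297/256 so 593/512
12 of 15 · BBRRRBRBRRRB · max L 593/512 · min R 297/256 so 1187/1024
13 of 15 · BBRRRBRBRRRBR · max L 593/512 · min R 1187/1024 so 2373/2048
14 of 15 · BBRRRBRBRRRBRB · max L 2373/2048 · min R 1187/1024 so 4747/4096
15 of 15 · BBRRRBRBRRRBRBB · max L 4747/4096 · min R 1187/1024 so 9495/8192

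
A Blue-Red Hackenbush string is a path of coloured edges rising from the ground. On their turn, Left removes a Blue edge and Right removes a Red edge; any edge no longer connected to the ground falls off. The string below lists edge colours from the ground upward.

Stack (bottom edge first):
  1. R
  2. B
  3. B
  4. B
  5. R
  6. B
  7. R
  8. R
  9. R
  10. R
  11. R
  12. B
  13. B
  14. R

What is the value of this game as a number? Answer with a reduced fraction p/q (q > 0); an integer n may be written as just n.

Recurse on prefixes of the 14-edge string R B B B R B R R R R R B B R:
R: Left { — }, Right { 0 } gives simplest -1
RB: Left { -1 }, Right { 0 } gives simplest -1/2
RBB: Left { -1,-1/2 }, Right { 0 } gives simplest -1/4
RBBB: Left { -1,-1/2,-1/4 }, Right { 0 } gives simplest -1/8
RBBBR: Left { -1,-1/2,-1/4 }, Right { -1/8,0 } gives simplest -3/16
RBBBRB: Left { -1,-1/2,-1/4,-3/16 }, Right { -1/8,0 } gives simplest -5/32
RBBBRBR: Left { -1,-1/2,-1/4,-3/16 }, Right { -5/32,-1/8,0 } gives simplest -11/64
RBBBRBRR: Left { -1,-1/2,-1/4,-3/16 }, Right { -11/64,-5/32,-1/8,0 } gives simplest -23/128
RBBBRBRRR: Left { -1,-1/2,-1/4,-3/16 }, Right { -23/128,-11/64,-5/32,-1/8,0 } gives simplest -47/256
RBBBRBRRRR: Left { -1,-1/2,-1/4,-3/16 }, Right { -47/256,-23/128,-11/64,-5/32,-1/8,0 } gives simplest -95/512
RBBBRBRRRRR: Left { -1,-1/2,-1/4,-3/16 }, Right { -95/512,-47/256,-23/128,-11/64,-5/32,-1/8,0 } gives simplest -191/1024
RBBBRBRRRRRB: Left { -1,-1/2,-1/4,-3/16,-191/1024 }, Right { -95/512,-47/256,-23/128,-11/64,-5/32,-1/8,0 } gives simplest -381/2048
RBBBRBRRRRRBB: Left { -1,-1/2,-1/4,-3/16,-191/1024,-381/2048 }, Right { -95/512,-47/256,-23/128,-11/64,-5/32,-1/8,0 } gives simplest -761/4096
RBBBRBRRRRRBBR: Left { -1,-1/2,-1/4,-3/16,-191/1024,-381/2048 }, Right { -761/4096,-95/512,-47/256,-23/128,-11/64,-5/32,-1/8,0 } gives simplest -1523/8192

-1523/8192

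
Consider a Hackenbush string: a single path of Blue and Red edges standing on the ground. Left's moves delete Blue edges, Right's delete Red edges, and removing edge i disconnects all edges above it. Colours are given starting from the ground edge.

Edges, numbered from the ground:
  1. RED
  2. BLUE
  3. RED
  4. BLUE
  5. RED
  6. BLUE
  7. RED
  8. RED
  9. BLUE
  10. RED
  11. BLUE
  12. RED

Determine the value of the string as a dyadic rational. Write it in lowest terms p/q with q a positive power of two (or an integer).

-1387/2048

edge 1 of 12 (RED): { — | 0 } → -1
edge 2 of 12 (BLUE): { -1 | 0 } → -1/2
edge 3 of 12 (RED): { -1 | -1/2 0 } → -3/4
edge 4 of 12 (BLUE): { -1 -3/4 | -1/2 0 } → -5/8
edge 5 of 12 (RED): { -1 -3/4 | -5/8 -1/2 0 } → -11/16
edge 6 of 12 (BLUE): { -1 -3/4 -11/16 | -5/8 -1/2 0 } → -21/32
edge 7 of 12 (RED): { -1 -3/4 -11/16 | -21/32 -5/8 -1/2 0 } → -43/64
edge 8 of 12 (RED): { -1 -3/4 -11/16 | -43/64 -21/32 -5/8 -1/2 0 } → -87/128
edge 9 of 12 (BLUE): { -1 -3/4 -11/16 -87/128 | -43/64 -21/32 -5/8 -1/2 0 } → -173/256
edge 10 of 12 (RED): { -1 -3/4 -11/16 -87/128 | -173/256 -43/64 -21/32 -5/8 -1/2 0 } → -347/512
edge 11 of 12 (BLUE): { -1 -3/4 -11/16 -87/128 -347/512 | -173/256 -43/64 -21/32 -5/8 -1/2 0 } → -693/1024
edge 12 of 12 (RED): { -1 -3/4 -11/16 -87/128 -347/512 | -693/1024 -173/256 -43/64 -21/32 -5/8 -1/2 0 } → -1387/2048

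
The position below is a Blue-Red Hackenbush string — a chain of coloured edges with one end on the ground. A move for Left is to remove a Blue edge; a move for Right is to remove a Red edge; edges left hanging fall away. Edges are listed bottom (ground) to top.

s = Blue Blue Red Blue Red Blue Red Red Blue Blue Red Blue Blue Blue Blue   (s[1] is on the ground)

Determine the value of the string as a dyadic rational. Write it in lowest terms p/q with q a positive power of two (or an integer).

Build val(s[:k]) for k = 1..15, string s = Blue Blue Red Blue Red Blue Red Red Blue Blue Red Blue Blue Blue Blue.
1 of 15 · B · max L 0 · min R +∞ ⇒ 1
2 of 15 · BB · max L 1 · min R +∞ ⇒ 2
3 of 15 · BBR · max L 1 · min R 2 ⇒ 3/2
4 of 15 · BBRB · max L 3/2 · min R 2 ⇒ 7/4
5 of 15 · BBRBR · max L 3/2 · min R 7/4 ⇒ 13/8
6 of 15 · BBRBRB · max L 13/8 · min R 7/4 ⇒ 27/16
7 of 15 · BBRBRBR · max L 13/8 · min R 27/16 ⇒ 53/32
8 of 15 · BBRBRBRR · max L 13/8 · min R 53/32 ⇒ 105/64
9 of 15 · BBRBRBRRB · max L 105/64 · min R 53/32 ⇒ 211/128
10 of 15 · BBRBRBRRBB · max L 211/128 · min R 53/32 ⇒ 423/256
11 of 15 · BBRBRBRRBBR · max L 211/128 · min R 423/256 ⇒ 845/512
12 of 15 · BBRBRBRRBBRB · max L 845/512 · min R 423/256 ⇒ 1691/1024
13 of 15 · BBRBRBRRBBRBB · max L 1691/1024 · min R 423/256 ⇒ 3383/2048
14 of 15 · BBRBRBRRBBRBBB · max L 3383/2048 · min R 423/256 ⇒ 6767/4096
15 of 15 · BBRBRBRRBBRBBBB · max L 6767/4096 · min R 423/256 ⇒ 13535/8192

13535/8192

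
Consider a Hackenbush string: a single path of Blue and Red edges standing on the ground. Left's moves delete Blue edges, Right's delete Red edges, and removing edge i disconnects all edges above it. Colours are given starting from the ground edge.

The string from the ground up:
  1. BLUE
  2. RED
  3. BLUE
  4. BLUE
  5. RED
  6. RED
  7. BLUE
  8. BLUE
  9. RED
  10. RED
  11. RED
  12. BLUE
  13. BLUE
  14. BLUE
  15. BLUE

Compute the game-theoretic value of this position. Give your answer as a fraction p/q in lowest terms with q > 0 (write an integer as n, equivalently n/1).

Build value(s[:k]) for k = 1..15, string s = BLUE RED BLUE BLUE RED RED BLUE BLUE RED RED RED BLUE BLUE BLUE BLUE.
step 1: add BLUE to get B; options L={ 0 } R={  } — 1
step 2: add RED to get BR; options L={ 0 } R={ 1 } — 1/2
step 3: add BLUE to get BRB; options L={ 0 1/2 } R={ 1 } — 3/4
step 4: add BLUE to get BRBB; options L={ 0 1/2 3/4 } R={ 1 } — 7/8
step 5: add RED to get BRBBR; options L={ 0 1/2 3/4 } R={ 7/8 1 } — 13/16
step 6: add RED to get BRBBRR; options L={ 0 1/2 3/4 } R={ 13/16 7/8 1 } — 25/32
step 7: add BLUE to get BRBBRRB; options L={ 0 1/2 3/4 25/32 } R={ 13/16 7/8 1 } — 51/64
step 8: add BLUE to get BRBBRRBB; options L={ 0 1/2 3/4 25/32 51/64 } R={ 13/16 7/8 1 } — 103/128
step 9: add RED to get BRBBRRBBR; options L={ 0 1/2 3/4 25/32 51/64 } R={ 103/128 13/16 7/8 1 } — 205/256
step 10: add RED to get BRBBRRBBRR; options L={ 0 1/2 3/4 25/32 51/64 } R={ 205/256 103/128 13/16 7/8 1 } — 409/512
step 11: add RED to get BRBBRRBBRRR; options L={ 0 1/2 3/4 25/32 51/64 } R={ 409/512 205/256 103/128 13/16 7/8 1 } — 817/1024
step 12: add BLUE to get BRBBRRBBRRRB; options L={ 0 1/2 3/4 25/32 51/64 817/1024 } R={ 409/512 205/256 103/128 13/16 7/8 1 } — 1635/2048
step 13: add BLUE to get BRBBRRBBRRRBB; options L={ 0 1/2 3/4 25/32 51/64 817/1024 1635/2048 } R={ 409/512 205/256 103/128 13/16 7/8 1 } — 3271/4096
step 14: add BLUE to get BRBBRRBBRRRBBB; options L={ 0 1/2 3/4 25/32 51/64 817/1024 1635/2048 3271/4096 } R={ 409/512 205/256 103/128 13/16 7/8 1 } — 6543/8192
step 15: add BLUE to get BRBBRRBBRRRBBBB; options L={ 0 1/2 3/4 25/32 51/64 817/1024 1635/2048 3271/4096 6543/8192 } R={ 409/512 205/256 103/128 13/16 7/8 1 } — 13087/16384

13087/16384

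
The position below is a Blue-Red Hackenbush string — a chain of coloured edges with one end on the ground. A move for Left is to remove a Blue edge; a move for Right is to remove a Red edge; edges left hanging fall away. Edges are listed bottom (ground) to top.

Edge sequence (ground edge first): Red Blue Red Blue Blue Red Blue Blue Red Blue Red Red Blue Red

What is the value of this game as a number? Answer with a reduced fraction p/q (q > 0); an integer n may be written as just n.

-4699/8192

Build v(s[:k]) for k = 1..14, string s = Red Blue Red Blue Blue Red Blue Blue Red Blue Red Red Blue Red.
edge 1 of 14 (Red): { ∅ | 0 } = -1
edge 2 of 14 (Blue): { -1 | 0 } = -1/2
edge 3 of 14 (Red): { -1 | -1/2 0 } = -3/4
edge 4 of 14 (Blue): { -1 -3/4 | -1/2 0 } = -5/8
edge 5 of 14 (Blue): { -1 -3/4 -5/8 | -1/2 0 } = -9/16
edge 6 of 14 (Red): { -1 -3/4 -5/8 | -9/16 -1/2 0 } = -19/32
edge 7 of 14 (Blue): { -1 -3/4 -5/8 -19/32 | -9/16 -1/2 0 } = -37/64
edge 8 of 14 (Blue): { -1 -3/4 -5/8 -19/32 -37/64 | -9/16 -1/2 0 } = -73/128
edge 9 of 14 (Red): { -1 -3/4 -5/8 -19/32 -37/64 | -73/128 -9/16 -1/2 0 } = -147/256
edge 10 of 14 (Blue): { -1 -3/4 -5/8 -19/32 -37/64 -147/256 | -73/128 -9/16 -1/2 0 } = -293/512
edge 11 of 14 (Red): { -1 -3/4 -5/8 -19/32 -37/64 -147/256 | -293/512 -73/128 -9/16 -1/2 0 } = -587/1024
edge 12 of 14 (Red): { -1 -3/4 -5/8 -19/32 -37/64 -147/256 | -587/1024 -293/512 -73/128 -9/16 -1/2 0 } = -1175/2048
edge 13 of 14 (Blue): { -1 -3/4 -5/8 -19/32 -37/64 -147/256 -1175/2048 | -587/1024 -293/512 -73/128 -9/16 -1/2 0 } = -2349/4096
edge 14 of 14 (Red): { -1 -3/4 -5/8 -19/32 -37/64 -147/256 -1175/2048 | -2349/4096 -587/1024 -293/512 -73/128 -9/16 -1/2 0 } = -4699/8192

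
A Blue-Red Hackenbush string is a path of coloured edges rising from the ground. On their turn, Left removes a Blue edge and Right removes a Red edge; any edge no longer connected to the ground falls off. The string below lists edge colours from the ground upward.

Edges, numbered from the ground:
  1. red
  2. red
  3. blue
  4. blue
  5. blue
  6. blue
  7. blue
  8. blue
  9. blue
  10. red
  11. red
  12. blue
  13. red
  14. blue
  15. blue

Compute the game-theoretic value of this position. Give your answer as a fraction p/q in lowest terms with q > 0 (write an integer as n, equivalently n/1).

Prefix values for red red blue blue blue blue blue blue blue red red blue red blue blue via {L|R} + simplicity:
r: Left { (no moves) }, Right { 0 } = simplest -1
rr: Left { (no moves) }, Right { -1 0 } = simplest -2
rrb: Left { -2 }, Right { -1 0 } = simplest -3/2
rrbb: Left { -2 -3/2 }, Right { -1 0 } = simplest -5/4
rrbbb: Left { -2 -3/2 -5/4 }, Right { -1 0 } = simplest -9/8
rrbbbb: Left { -2 -3/2 -5/4 -9/8 }, Right { -1 0 } = simplest -17/16
rrbbbbb: Left { -2 -3/2 -5/4 -9/8 -17/16 }, Right { -1 0 } = simplest -33/32
rrbbbbbb: Left { -2 -3/2 -5/4 -9/8 -17/16 -33/32 }, Right { -1 0 } = simplest -65/64
rrbbbbbbb: Left { -2 -3/2 -5/4 -9/8 -17/16 -33/32 -65/64 }, Right { -1 0 } = simplest -129/128
rrbbbbbbbr: Left { -2 -3/2 -5/4 -9/8 -17/16 -33/32 -65/64 }, Right { -129/128 -1 0 } = simplest -259/256
rrbbbbbbbrr: Left { -2 -3/2 -5/4 -9/8 -17/16 -33/32 -65/64 }, Right { -259/256 -129/128 -1 0 } = simplest -519/512
rrbbbbbbbrrb: Left { -2 -3/2 -5/4 -9/8 -17/16 -33/32 -65/64 -519/512 }, Right { -259/256 -129/128 -1 0 } = simplest -1037/1024
rrbbbbbbbrrbr: Left { -2 -3/2 -5/4 -9/8 -17/16 -33/32 -65/64 -519/512 }, Right { -1037/1024 -259/256 -129/128 -1 0 } = simplest -2075/2048
rrbbbbbbbrrbrb: Left { -2 -3/2 -5/4 -9/8 -17/16 -33/32 -65/64 -519/512 -2075/2048 }, Right { -1037/1024 -259/256 -129/128 -1 0 } = simplest -4149/4096
rrbbbbbbbrrbrbb: Left { -2 -3/2 -5/4 -9/8 -17/16 -33/32 -65/64 -519/512 -2075/2048 -4149/4096 }, Right { -1037/1024 -259/256 -129/128 -1 0 } = simplest -8297/8192

-8297/8192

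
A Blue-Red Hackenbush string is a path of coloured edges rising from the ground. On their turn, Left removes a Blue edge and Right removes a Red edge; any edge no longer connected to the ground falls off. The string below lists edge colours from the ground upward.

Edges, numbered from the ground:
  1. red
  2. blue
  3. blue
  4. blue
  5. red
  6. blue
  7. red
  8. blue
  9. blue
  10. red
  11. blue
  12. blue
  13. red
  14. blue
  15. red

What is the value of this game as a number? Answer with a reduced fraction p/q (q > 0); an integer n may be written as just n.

Recurse on prefixes of the 15-edge string red blue blue blue red blue red blue blue red blue blue red blue red:
val(r) = { (no moves) | 0 } so -1
val(rb) = { -1 | 0 } so -1/2
val(rbb) = { -1; -1/2 | 0 } so -1/4
val(rbbb) = { -1; -1/2; -1/4 | 0 } so -1/8
val(rbbbr) = { -1; -1/2; -1/4 | -1/8; 0 } so -3/16
val(rbbbrb) = { -1; -1/2; -1/4; -3/16 | -1/8; 0 } so -5/32
val(rbbbrbr) = { -1; -1/2; -1/4; -3/16 | -5/32; -1/8; 0 } so -11/64
val(rbbbrbrb) = { -1; -1/2; -1/4; -3/16; -11/64 | -5/32; -1/8; 0 } so -21/128
val(rbbbrbrbb) = { -1; -1/2; -1/4; -3/16; -11/64; -21/128 | -5/32; -1/8; 0 } so -41/256
val(rbbbrbrbbr) = { -1; -1/2; -1/4; -3/16; -11/64; -21/128 | -41/256; -5/32; -1/8; 0 } so -83/512
val(rbbbrbrbbrb) = { -1; -1/2; -1/4; -3/16; -11/64; -21/128; -83/512 | -41/256; -5/32; -1/8; 0 } so -165/1024
val(rbbbrbrbbrbb) = { -1; -1/2; -1/4; -3/16; -11/64; -21/128; -83/512; -165/1024 | -41/256; -5/32; -1/8; 0 } so -329/2048
val(rbbbrbrbbrbbr) = { -1; -1/2; -1/4; -3/16; -11/64; -21/128; -83/512; -165/1024 | -329/2048; -41/256; -5/32; -1/8; 0 } so -659/4096
val(rbbbrbrbbrbbrb) = { -1; -1/2; -1/4; -3/16; -11/64; -21/128; -83/512; -165/1024; -659/4096 | -329/2048; -41/256; -5/32; -1/8; 0 } so -1317/8192
val(rbbbrbrbbrbbrbr) = { -1; -1/2; -1/4; -3/16; -11/64; -21/128; -83/512; -165/1024; -659/4096 | -1317/8192; -329/2048; -41/256; -5/32; -1/8; 0 } so -2635/16384

-2635/16384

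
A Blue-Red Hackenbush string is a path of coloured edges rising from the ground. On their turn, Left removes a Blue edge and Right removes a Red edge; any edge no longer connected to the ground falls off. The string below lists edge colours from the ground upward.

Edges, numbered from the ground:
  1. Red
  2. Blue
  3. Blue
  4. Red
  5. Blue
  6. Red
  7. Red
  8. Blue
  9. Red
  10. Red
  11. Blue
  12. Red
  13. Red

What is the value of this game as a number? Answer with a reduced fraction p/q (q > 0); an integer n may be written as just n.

Recurse on prefixes of the 13-edge string Red Blue Blue Red Blue Red Red Blue Red Red Blue Red Red:
value(R) = { ∅ | 0 } — -1
value(RB) = { -1 | 0 } — -1/2
value(RBB) = { -1 -1/2 | 0 } — -1/4
value(RBBR) = { -1 -1/2 | -1/4 0 } — -3/8
value(RBBRB) = { -1 -1/2 -3/8 | -1/4 0 } — -5/16
value(RBBRBR) = { -1 -1/2 -3/8 | -5/16 -1/4 0 } — -11/32
value(RBBRBRR) = { -1 -1/2 -3/8 | -11/32 -5/16 -1/4 0 } — -23/64
value(RBBRBRRB) = { -1 -1/2 -3/8 -23/64 | -11/32 -5/16 -1/4 0 } — -45/128
value(RBBRBRRBR) = { -1 -1/2 -3/8 -23/64 | -45/128 -11/32 -5/16 -1/4 0 } — -91/256
value(RBBRBRRBRR) = { -1 -1/2 -3/8 -23/64 | -91/256 -45/128 -11/32 -5/16 -1/4 0 } — -183/512
value(RBBRBRRBRRB) = { -1 -1/2 -3/8 -23/64 -183/512 | -91/256 -45/128 -11/32 -5/16 -1/4 0 } — -365/1024
value(RBBRBRRBRRBR) = { -1 -1/2 -3/8 -23/64 -183/512 | -365/1024 -91/256 -45/128 -11/32 -5/16 -1/4 0 } — -731/2048
value(RBBRBRRBRRBRR) = { -1 -1/2 -3/8 -23/64 -183/512 | -731/2048 -365/1024 -91/256 -45/128 -11/32 -5/16 -1/4 0 } — -1463/4096

-1463/4096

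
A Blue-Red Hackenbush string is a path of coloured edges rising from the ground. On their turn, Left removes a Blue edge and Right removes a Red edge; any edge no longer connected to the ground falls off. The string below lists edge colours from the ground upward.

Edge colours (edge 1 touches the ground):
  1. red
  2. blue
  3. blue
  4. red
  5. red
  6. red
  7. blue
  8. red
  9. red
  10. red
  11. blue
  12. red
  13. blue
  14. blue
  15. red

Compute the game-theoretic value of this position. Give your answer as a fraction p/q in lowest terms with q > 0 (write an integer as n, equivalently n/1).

-7635/16384

Recurse on prefixes of the 15-edge string red blue blue red red red blue red red red blue red blue blue red:
step 1: add red to get r; options L={ none } R={ 0 } ⇒ -1
step 2: add blue to get rb; options L={ -1 } R={ 0 } ⇒ -1/2
step 3: add blue to get rbb; options L={ -1, -1/2 } R={ 0 } ⇒ -1/4
step 4: add red to get rbbr; options L={ -1, -1/2 } R={ -1/4, 0 } ⇒ -3/8
step 5: add red to get rbbrr; options L={ -1, -1/2 } R={ -3/8, -1/4, 0 } ⇒ -7/16
step 6: add red to get rbbrrr; options L={ -1, -1/2 } R={ -7/16, -3/8, -1/4, 0 } ⇒ -15/32
step 7: add blue to get rbbrrrb; options L={ -1, -1/2, -15/32 } R={ -7/16, -3/8, -1/4, 0 } ⇒ -29/64
step 8: add red to get rbbrrrbr; options L={ -1, -1/2, -15/32 } R={ -29/64, -7/16, -3/8, -1/4, 0 } ⇒ -59/128
step 9: add red to get rbbrrrbrr; options L={ -1, -1/2, -15/32 } R={ -59/128, -29/64, -7/16, -3/8, -1/4, 0 } ⇒ -119/256
step 10: add red to get rbbrrrbrrr; options L={ -1, -1/2, -15/32 } R={ -119/256, -59/128, -29/64, -7/16, -3/8, -1/4, 0 } ⇒ -239/512
step 11: add blue to get rbbrrrbrrrb; options L={ -1, -1/2, -15/32, -239/512 } R={ -119/256, -59/128, -29/64, -7/16, -3/8, -1/4, 0 } ⇒ -477/1024
step 12: add red to get rbbrrrbrrrbr; options L={ -1, -1/2, -15/32, -239/512 } R={ -477/1024, -119/256, -59/128, -29/64, -7/16, -3/8, -1/4, 0 } ⇒ -955/2048
step 13: add blue to get rbbrrrbrrrbrb; options L={ -1, -1/2, -15/32, -239/512, -955/2048 } R={ -477/1024, -119/256, -59/128, -29/64, -7/16, -3/8, -1/4, 0 } ⇒ -1909/4096
step 14: add blue to get rbbrrrbrrrbrbb; options L={ -1, -1/2, -15/32, -239/512, -955/2048, -1909/4096 } R={ -477/1024, -119/256, -59/128, -29/64, -7/16, -3/8, -1/4, 0 } ⇒ -3817/8192
step 15: add red to get rbbrrrbrrrbrbbr; options L={ -1, -1/2, -15/32, -239/512, -955/2048, -1909/4096 } R={ -3817/8192, -477/1024, -119/256, -59/128, -29/64, -7/16, -3/8, -1/4, 0 } ⇒ -7635/16384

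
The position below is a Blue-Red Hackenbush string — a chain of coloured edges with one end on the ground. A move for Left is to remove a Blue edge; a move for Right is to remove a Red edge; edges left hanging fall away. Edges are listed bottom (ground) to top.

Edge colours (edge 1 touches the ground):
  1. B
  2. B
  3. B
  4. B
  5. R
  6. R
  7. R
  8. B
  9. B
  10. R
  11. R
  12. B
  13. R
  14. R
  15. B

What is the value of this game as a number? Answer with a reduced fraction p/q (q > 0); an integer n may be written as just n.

Prefix values for B B B B R R R B B R R B R R B via {L|R} + simplicity:
G(B) = { 0 | ∅ } ⇒ 1
G(BB) = { 0, 1 | ∅ } ⇒ 2
G(BBB) = { 0, 1, 2 | ∅ } ⇒ 3
G(BBBB) = { 0, 1, 2, 3 | ∅ } ⇒ 4
G(BBBBR) = { 0, 1, 2, 3 | 4 } ⇒ 7/2
G(BBBBRR) = { 0, 1, 2, 3 | 7/2, 4 } ⇒ 13/4
G(BBBBRRR) = { 0, 1, 2, 3 | 13/4, 7/2, 4 } ⇒ 25/8
G(BBBBRRRB) = { 0, 1, 2, 3, 25/8 | 13/4, 7/2, 4 } ⇒ 51/16
G(BBBBRRRBB) = { 0, 1, 2, 3, 25/8, 51/16 | 13/4, 7/2, 4 } ⇒ 103/32
G(BBBBRRRBBR) = { 0, 1, 2, 3, 25/8, 51/16 | 103/32, 13/4, 7/2, 4 } ⇒ 205/64
G(BBBBRRRBBRR) = { 0, 1, 2, 3, 25/8, 51/16 | 205/64, 103/32, 13/4, 7/2, 4 } ⇒ 409/128
G(BBBBRRRBBRRB) = { 0, 1, 2, 3, 25/8, 51/16, 409/128 | 205/64, 103/32, 13/4, 7/2, 4 } ⇒ 819/256
G(BBBBRRRBBRRBR) = { 0, 1, 2, 3, 25/8, 51/16, 409/128 | 819/256, 205/64, 103/32, 13/4, 7/2, 4 } ⇒ 1637/512
G(BBBBRRRBBRRBRR) = { 0, 1, 2, 3, 25/8, 51/16, 409/128 | 1637/512, 819/256, 205/64, 103/32, 13/4, 7/2, 4 } ⇒ 3273/1024
G(BBBBRRRBBRRBRRB) = { 0, 1, 2, 3, 25/8, 51/16, 409/128, 3273/1024 | 1637/512, 819/256, 205/64, 103/32, 13/4, 7/2, 4 } ⇒ 6547/2048

6547/2048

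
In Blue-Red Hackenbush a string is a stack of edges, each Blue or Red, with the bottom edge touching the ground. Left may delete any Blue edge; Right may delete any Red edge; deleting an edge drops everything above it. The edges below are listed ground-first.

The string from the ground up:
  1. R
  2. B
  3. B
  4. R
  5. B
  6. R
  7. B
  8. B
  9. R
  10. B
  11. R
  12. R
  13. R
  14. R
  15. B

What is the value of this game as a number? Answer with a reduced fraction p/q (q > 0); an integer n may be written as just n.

-5309/16384

Recurse on prefixes of the 15-edge string R B B R B R B B R B R R R R B:
step 1: add R to get R; options L={ · } R={ 0 } -> -1
step 2: add B to get RB; options L={ -1 } R={ 0 } -> -1/2
step 3: add B to get RBB; options L={ -1; -1/2 } R={ 0 } -> -1/4
step 4: add R to get RBBR; options L={ -1; -1/2 } R={ -1/4; 0 } -> -3/8
step 5: add B to get RBBRB; options L={ -1; -1/2; -3/8 } R={ -1/4; 0 } -> -5/16
step 6: add R to get RBBRBR; options L={ -1; -1/2; -3/8 } R={ -5/16; -1/4; 0 } -> -11/32
step 7: add B to get RBBRBRB; options L={ -1; -1/2; -3/8; -11/32 } R={ -5/16; -1/4; 0 } -> -21/64
step 8: add B to get RBBRBRBB; options L={ -1; -1/2; -3/8; -11/32; -21/64 } R={ -5/16; -1/4; 0 } -> -41/128
step 9: add R to get RBBRBRBBR; options L={ -1; -1/2; -3/8; -11/32; -21/64 } R={ -41/128; -5/16; -1/4; 0 } -> -83/256
step 10: add B to get RBBRBRBBRB; options L={ -1; -1/2; -3/8; -11/32; -21/64; -83/256 } R={ -41/128; -5/16; -1/4; 0 } -> -165/512
step 11: add R to get RBBRBRBBRBR; options L={ -1; -1/2; -3/8; -11/32; -21/64; -83/256 } R={ -165/512; -41/128; -5/16; -1/4; 0 } -> -331/1024
step 12: add R to get RBBRBRBBRBRR; options L={ -1; -1/2; -3/8; -11/32; -21/64; -83/256 } R={ -331/1024; -165/512; -41/128; -5/16; -1/4; 0 } -> -663/2048
step 13: add R to get RBBRBRBBRBRRR; options L={ -1; -1/2; -3/8; -11/32; -21/64; -83/256 } R={ -663/2048; -331/1024; -165/512; -41/128; -5/16; -1/4; 0 } -> -1327/4096
step 14: add R to get RBBRBRBBRBRRRR; options L={ -1; -1/2; -3/8; -11/32; -21/64; -83/256 } R={ -1327/4096; -663/2048; -331/1024; -165/512; -41/128; -5/16; -1/4; 0 } -> -2655/8192
step 15: add B to get RBBRBRBBRBRRRRB; options L={ -1; -1/2; -3/8; -11/32; -21/64; -83/256; -2655/8192 } R={ -1327/4096; -663/2048; -331/1024; -165/512; -41/128; -5/16; -1/4; 0 } -> -5309/16384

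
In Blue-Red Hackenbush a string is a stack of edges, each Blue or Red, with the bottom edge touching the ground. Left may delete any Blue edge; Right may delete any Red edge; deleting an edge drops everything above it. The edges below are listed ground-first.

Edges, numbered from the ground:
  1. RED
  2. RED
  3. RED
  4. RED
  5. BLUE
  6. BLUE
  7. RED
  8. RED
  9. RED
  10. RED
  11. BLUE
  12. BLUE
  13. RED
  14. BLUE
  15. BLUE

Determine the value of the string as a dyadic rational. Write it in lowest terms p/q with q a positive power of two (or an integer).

Build val(s[:k]) for k = 1..15, string s = RED RED RED RED BLUE BLUE RED RED RED RED BLUE BLUE RED BLUE BLUE.
step 1: add RED to get R; options L={  } R={ 0 } so -1
step 2: add RED to get RR; options L={  } R={ -1,0 } so -2
step 3: add RED to get RRR; options L={  } R={ -2,-1,0 } so -3
step 4: add RED to get RRRR; options L={  } R={ -3,-2,-1,0 } so -4
step 5: add BLUE to get RRRRB; options L={ -4 } R={ -3,-2,-1,0 } so -7/2
step 6: add BLUE to get RRRRBB; options L={ -4,-7/2 } R={ -3,-2,-1,0 } so -13/4
step 7: add RED to get RRRRBBR; options L={ -4,-7/2 } R={ -13/4,-3,-2,-1,0 } so -27/8
step 8: add RED to get RRRRBBRR; options L={ -4,-7/2 } R={ -27/8,-13/4,-3,-2,-1,0 } so -55/16
step 9: add RED to get RRRRBBRRR; options L={ -4,-7/2 } R={ -55/16,-27/8,-13/4,-3,-2,-1,0 } so -111/32
step 10: add RED to get RRRRBBRRRR; options L={ -4,-7/2 } R={ -111/32,-55/16,-27/8,-13/4,-3,-2,-1,0 } so -223/64
step 11: add BLUE to get RRRRBBRRRRB; options L={ -4,-7/2,-223/64 } R={ -111/32,-55/16,-27/8,-13/4,-3,-2,-1,0 } so -445/128
step 12: add BLUE to get RRRRBBRRRRBB; options L={ -4,-7/2,-223/64,-445/128 } R={ -111/32,-55/16,-27/8,-13/4,-3,-2,-1,0 } so -889/256
step 13: add RED to get RRRRBBRRRRBBR; options L={ -4,-7/2,-223/64,-445/128 } R={ -889/256,-111/32,-55/16,-27/8,-13/4,-3,-2,-1,0 } so -1779/512
step 14: add BLUE to get RRRRBBRRRRBBRB; options L={ -4,-7/2,-223/64,-445/128,-1779/512 } R={ -889/256,-111/32,-55/16,-27/8,-13/4,-3,-2,-1,0 } so -3557/1024
step 15: add BLUE to get RRRRBBRRRRBBRBB; options L={ -4,-7/2,-223/64,-445/128,-1779/512,-3557/1024 } R={ -889/256,-111/32,-55/16,-27/8,-13/4,-3,-2,-1,0 } so -7113/2048

-7113/2048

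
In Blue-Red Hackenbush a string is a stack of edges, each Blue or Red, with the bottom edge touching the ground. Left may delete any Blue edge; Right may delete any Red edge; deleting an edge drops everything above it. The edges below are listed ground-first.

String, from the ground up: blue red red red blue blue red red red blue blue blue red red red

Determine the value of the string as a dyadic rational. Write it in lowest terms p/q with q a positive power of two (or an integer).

3185/16384

g(b) = { 0 | — } — 1
g(br) = { 0 | 1 } — 1/2
g(brr) = { 0 | 1/2; 1 } — 1/4
g(brrr) = { 0 | 1/4; 1/2; 1 } — 1/8
g(brrrb) = { 0; 1/8 | 1/4; 1/2; 1 } — 3/16
g(brrrbb) = { 0; 1/8; 3/16 | 1/4; 1/2; 1 } — 7/32
g(brrrbbr) = { 0; 1/8; 3/16 | 7/32; 1/4; 1/2; 1 } — 13/64
g(brrrbbrr) = { 0; 1/8; 3/16 | 13/64; 7/32; 1/4; 1/2; 1 } — 25/128
g(brrrbbrrr) = { 0; 1/8; 3/16 | 25/128; 13/64; 7/32; 1/4; 1/2; 1 } — 49/256
g(brrrbbrrrb) = { 0; 1/8; 3/16; 49/256 | 25/128; 13/64; 7/32; 1/4; 1/2; 1 } — 99/512
g(brrrbbrrrbb) = { 0; 1/8; 3/16; 49/256; 99/512 | 25/128; 13/64; 7/32; 1/4; 1/2; 1 } — 199/1024
g(brrrbbrrrbbb) = { 0; 1/8; 3/16; 49/256; 99/512; 199/1024 | 25/128; 13/64; 7/32; 1/4; 1/2; 1 } — 399/2048
g(brrrbbrrrbbbr) = { 0; 1/8; 3/16; 49/256; 99/512; 199/1024 | 399/2048; 25/128; 13/64; 7/32; 1/4; 1/2; 1 } — 797/4096
g(brrrbbrrrbbbrr) = { 0; 1/8; 3/16; 49/256; 99/512; 199/1024 | 797/4096; 399/2048; 25/128; 13/64; 7/32; 1/4; 1/2; 1 } — 1593/8192
g(brrrbbrrrbbbrrr) = { 0; 1/8; 3/16; 49/256; 99/512; 199/1024 | 1593/8192; 797/4096; 399/2048; 25/128; 13/64; 7/32; 1/4; 1/2; 1 } — 3185/16384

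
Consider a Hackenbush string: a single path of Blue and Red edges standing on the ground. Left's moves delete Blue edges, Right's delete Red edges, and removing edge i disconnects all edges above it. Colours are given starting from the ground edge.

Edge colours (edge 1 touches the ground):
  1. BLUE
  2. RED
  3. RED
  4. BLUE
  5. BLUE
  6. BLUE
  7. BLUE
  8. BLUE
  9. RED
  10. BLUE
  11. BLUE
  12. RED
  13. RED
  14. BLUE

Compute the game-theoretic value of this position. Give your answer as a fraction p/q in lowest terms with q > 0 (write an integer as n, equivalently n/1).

Prefix values for BLUE RED RED BLUE BLUE BLUE BLUE BLUE RED BLUE BLUE RED RED BLUE via {L|R} + simplicity:
B: Left { 0 }, Right {  } => simplest 1
BR: Left { 0 }, Right { 1 } => simplest 1/2
BRR: Left { 0 }, Right { 1/2; 1 } => simplest 1/4
BRRB: Left { 0; 1/4 }, Right { 1/2; 1 } => simplest 3/8
BRRBB: Left { 0; 1/4; 3/8 }, Right { 1/2; 1 } => simplest 7/16
BRRBBB: Left { 0; 1/4; 3/8; 7/16 }, Right { 1/2; 1 } => simplest 15/32
BRRBBBB: Left { 0; 1/4; 3/8; 7/16; 15/32 }, Right { 1/2; 1 } => simplest 31/64
BRRBBBBB: Left { 0; 1/4; 3/8; 7/16; 15/32; 31/64 }, Right { 1/2; 1 } => simplest 63/128
BRRBBBBBR: Left { 0; 1/4; 3/8; 7/16; 15/32; 31/64 }, Right { 63/128; 1/2; 1 } => simplest 125/256
BRRBBBBBRB: Left { 0; 1/4; 3/8; 7/16; 15/32; 31/64; 125/256 }, Right { 63/128; 1/2; 1 } => simplest 251/512
BRRBBBBBRBB: Left { 0; 1/4; 3/8; 7/16; 15/32; 31/64; 125/256; 251/512 }, Right { 63/128; 1/2; 1 } => simplest 503/1024
BRRBBBBBRBBR: Left { 0; 1/4; 3/8; 7/16; 15/32; 31/64; 125/256; 251/512 }, Right { 503/1024; 63/128; 1/2; 1 } => simplest 1005/2048
BRRBBBBBRBBRR: Left { 0; 1/4; 3/8; 7/16; 15/32; 31/64; 125/256; 251/512 }, Right { 1005/2048; 503/1024; 63/128; 1/2; 1 } => simplest 2009/4096
BRRBBBBBRBBRRB: Left { 0; 1/4; 3/8; 7/16; 15/32; 31/64; 125/256; 251/512; 2009/4096 }, Right { 1005/2048; 503/1024; 63/128; 1/2; 1 } => simplest 4019/8192

4019/8192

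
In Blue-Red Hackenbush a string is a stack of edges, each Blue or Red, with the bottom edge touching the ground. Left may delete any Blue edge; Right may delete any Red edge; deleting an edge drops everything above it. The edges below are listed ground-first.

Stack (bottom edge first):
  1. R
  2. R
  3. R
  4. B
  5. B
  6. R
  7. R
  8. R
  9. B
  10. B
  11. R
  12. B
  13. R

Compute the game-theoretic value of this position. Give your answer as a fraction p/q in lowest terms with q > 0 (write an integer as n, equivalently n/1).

-2507/1024

step 1: add R to get R; options L={ (no moves) } R={ 0 } so -1
step 2: add R to get RR; options L={ (no moves) } R={ -1; 0 } so -2
step 3: add R to get RRR; options L={ (no moves) } R={ -2; -1; 0 } so -3
step 4: add B to get RRRB; options L={ -3 } R={ -2; -1; 0 } so -5/2
step 5: add B to get RRRBB; options L={ -3; -5/2 } R={ -2; -1; 0 } so -9/4
step 6: add R to get RRRBBR; options L={ -3; -5/2 } R={ -9/4; -2; -1; 0 } so -19/8
step 7: add R to get RRRBBRR; options L={ -3; -5/2 } R={ -19/8; -9/4; -2; -1; 0 } so -39/16
step 8: add R to get RRRBBRRR; options L={ -3; -5/2 } R={ -39/16; -19/8; -9/4; -2; -1; 0 } so -79/32
step 9: add B to get RRRBBRRRB; options L={ -3; -5/2; -79/32 } R={ -39/16; -19/8; -9/4; -2; -1; 0 } so -157/64
step 10: add B to get RRRBBRRRBB; options L={ -3; -5/2; -79/32; -157/64 } R={ -39/16; -19/8; -9/4; -2; -1; 0 } so -313/128
step 11: add R to get RRRBBRRRBBR; options L={ -3; -5/2; -79/32; -157/64 } R={ -313/128; -39/16; -19/8; -9/4; -2; -1; 0 } so -627/256
step 12: add B to get RRRBBRRRBBRB; options L={ -3; -5/2; -79/32; -157/64; -627/256 } R={ -313/128; -39/16; -19/8; -9/4; -2; -1; 0 } so -1253/512
step 13: add R to get RRRBBRRRBBRBR; options L={ -3; -5/2; -79/32; -157/64; -627/256 } R={ -1253/512; -313/128; -39/16; -19/8; -9/4; -2; -1; 0 } so -2507/1024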